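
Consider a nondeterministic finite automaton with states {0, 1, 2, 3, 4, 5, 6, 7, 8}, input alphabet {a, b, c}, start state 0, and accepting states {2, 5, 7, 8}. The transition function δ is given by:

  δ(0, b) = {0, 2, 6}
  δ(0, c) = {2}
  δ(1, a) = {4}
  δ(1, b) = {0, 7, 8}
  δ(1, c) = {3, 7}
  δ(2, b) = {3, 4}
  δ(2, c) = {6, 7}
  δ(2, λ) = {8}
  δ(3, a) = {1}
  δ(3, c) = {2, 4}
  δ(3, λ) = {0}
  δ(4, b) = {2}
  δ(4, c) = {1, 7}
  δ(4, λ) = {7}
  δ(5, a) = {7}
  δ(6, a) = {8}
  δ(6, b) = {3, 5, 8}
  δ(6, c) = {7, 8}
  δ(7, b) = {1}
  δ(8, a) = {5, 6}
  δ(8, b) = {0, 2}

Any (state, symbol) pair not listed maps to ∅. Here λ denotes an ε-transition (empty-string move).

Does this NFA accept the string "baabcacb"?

Start in {0}.
Read 'b': 0→{0, 2, 6}; union {0, 2, 6}; ε-closure = {0, 2, 6, 8}.
Read 'a': 0→∅, 2→∅, 6→{8}, 8→{5, 6}; now {5, 6, 8}.
Read 'a': 5→{7}, 6→{8}, 8→{5, 6}; now {5, 6, 7, 8}.
Read 'b': 5→∅, 6→{3, 5, 8}, 7→{1}, 8→{0, 2}; now {0, 1, 2, 3, 5, 8}.
Read 'c': 0→{2}, 1→{3, 7}, 2→{6, 7}, 3→{2, 4}, 5→∅, 8→∅; union {2, 3, 4, 6, 7}; ε-closure = {0, 2, 3, 4, 6, 7, 8}.
Read 'a': 0→∅, 2→∅, 3→{1}, 4→∅, 6→{8}, 7→∅, 8→{5, 6}; now {1, 5, 6, 8}.
Read 'c': 1→{3, 7}, 5→∅, 6→{7, 8}, 8→∅; union {3, 7, 8}; ε-closure = {0, 3, 7, 8}.
Read 'b': 0→{0, 2, 6}, 3→∅, 7→{1}, 8→{0, 2}; union {0, 1, 2, 6}; ε-closure = {0, 1, 2, 6, 8}.
The final set {0, 1, 2, 6, 8} contains the accepting states 2, 8.

Yes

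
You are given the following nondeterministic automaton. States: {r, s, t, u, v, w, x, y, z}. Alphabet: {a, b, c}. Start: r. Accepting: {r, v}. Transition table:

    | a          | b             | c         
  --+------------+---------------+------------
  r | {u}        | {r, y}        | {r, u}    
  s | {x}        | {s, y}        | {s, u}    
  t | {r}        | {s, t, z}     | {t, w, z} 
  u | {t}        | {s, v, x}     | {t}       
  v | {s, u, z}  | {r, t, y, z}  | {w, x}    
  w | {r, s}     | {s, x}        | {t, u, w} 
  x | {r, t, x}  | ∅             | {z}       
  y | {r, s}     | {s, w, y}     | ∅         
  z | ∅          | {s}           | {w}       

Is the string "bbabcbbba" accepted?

Yes

Start in {r}.
Read 'b': r→{r, y}; now {r, y}.
Read 'b': r→{r, y}, y→{s, w, y}; now {r, s, w, y}.
Read 'a': r→{u}, s→{x}, w→{r, s}, y→{r, s}; now {r, s, u, x}.
Read 'b': r→{r, y}, s→{s, y}, u→{s, v, x}, x→∅; now {r, s, v, x, y}.
Read 'c': r→{r, u}, s→{s, u}, v→{w, x}, x→{z}, y→∅; now {r, s, u, w, x, z}.
Read 'b': r→{r, y}, s→{s, y}, u→{s, v, x}, w→{s, x}, x→∅, z→{s}; now {r, s, v, x, y}.
Read 'b': r→{r, y}, s→{s, y}, v→{r, t, y, z}, x→∅, y→{s, w, y}; now {r, s, t, w, y, z}.
Read 'b': r→{r, y}, s→{s, y}, t→{s, t, z}, w→{s, x}, y→{s, w, y}, z→{s}; now {r, s, t, w, x, y, z}.
Read 'a': r→{u}, s→{x}, t→{r}, w→{r, s}, x→{r, t, x}, y→{r, s}, z→∅; now {r, s, t, u, x}.
The final set {r, s, t, u, x} contains the accepting state r.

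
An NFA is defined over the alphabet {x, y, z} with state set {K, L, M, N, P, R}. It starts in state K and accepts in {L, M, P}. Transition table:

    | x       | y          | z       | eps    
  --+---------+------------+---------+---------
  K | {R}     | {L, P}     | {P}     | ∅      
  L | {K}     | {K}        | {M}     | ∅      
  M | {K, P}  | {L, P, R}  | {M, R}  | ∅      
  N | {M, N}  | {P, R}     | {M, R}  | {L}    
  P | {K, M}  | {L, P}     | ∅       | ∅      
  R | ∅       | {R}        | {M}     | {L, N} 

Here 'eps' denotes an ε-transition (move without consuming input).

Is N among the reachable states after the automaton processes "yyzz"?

Start in {K}.
Read 'y': K→{L, P}; now {L, P}.
Read 'y': L→{K}, P→{L, P}; now {K, L, P}.
Read 'z': K→{P}, L→{M}, P→∅; now {M, P}.
Read 'z': M→{M, R}, P→∅; union {M, R}; ε-closure = {L, M, N, R}.
State N is in {L, M, N, R}.

Yes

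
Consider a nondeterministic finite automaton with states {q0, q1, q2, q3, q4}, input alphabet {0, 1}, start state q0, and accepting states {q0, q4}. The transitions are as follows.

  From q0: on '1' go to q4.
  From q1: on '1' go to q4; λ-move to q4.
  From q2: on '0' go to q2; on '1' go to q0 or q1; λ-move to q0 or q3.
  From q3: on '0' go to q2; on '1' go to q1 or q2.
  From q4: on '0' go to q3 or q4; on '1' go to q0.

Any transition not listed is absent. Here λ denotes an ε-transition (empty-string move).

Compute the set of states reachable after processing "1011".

{q0, q1, q2, q3, q4}

Start in {q0}.
Read '1': q0→{q4}; now {q4}.
Read '0': q4→{q3, q4}; now {q3, q4}.
Read '1': q3→{q1, q2}, q4→{q0}; union {q0, q1, q2}; ε-closure = {q0, q1, q2, q3, q4}.
Read '1': q0→{q4}, q1→{q4}, q2→{q0, q1}, q3→{q1, q2}, q4→{q0}; union {q0, q1, q2, q4}; ε-closure = {q0, q1, q2, q3, q4}.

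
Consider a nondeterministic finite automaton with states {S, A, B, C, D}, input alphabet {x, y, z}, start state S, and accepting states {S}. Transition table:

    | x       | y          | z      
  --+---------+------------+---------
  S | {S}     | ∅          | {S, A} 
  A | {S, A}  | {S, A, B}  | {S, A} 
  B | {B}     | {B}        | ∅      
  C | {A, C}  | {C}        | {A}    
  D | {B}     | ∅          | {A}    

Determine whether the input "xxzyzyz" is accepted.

Start in {S}.
Read 'x': S→{S}; now {S}.
Read 'x': S→{S}; now {S}.
Read 'z': S→{S, A}; now {S, A}.
Read 'y': S→∅, A→{S, A, B}; now {S, A, B}.
Read 'z': S→{S, A}, A→{S, A}, B→∅; now {S, A}.
Read 'y': S→∅, A→{S, A, B}; now {S, A, B}.
Read 'z': S→{S, A}, A→{S, A}, B→∅; now {S, A}.
The final set {S, A} contains the accepting state S.

Yes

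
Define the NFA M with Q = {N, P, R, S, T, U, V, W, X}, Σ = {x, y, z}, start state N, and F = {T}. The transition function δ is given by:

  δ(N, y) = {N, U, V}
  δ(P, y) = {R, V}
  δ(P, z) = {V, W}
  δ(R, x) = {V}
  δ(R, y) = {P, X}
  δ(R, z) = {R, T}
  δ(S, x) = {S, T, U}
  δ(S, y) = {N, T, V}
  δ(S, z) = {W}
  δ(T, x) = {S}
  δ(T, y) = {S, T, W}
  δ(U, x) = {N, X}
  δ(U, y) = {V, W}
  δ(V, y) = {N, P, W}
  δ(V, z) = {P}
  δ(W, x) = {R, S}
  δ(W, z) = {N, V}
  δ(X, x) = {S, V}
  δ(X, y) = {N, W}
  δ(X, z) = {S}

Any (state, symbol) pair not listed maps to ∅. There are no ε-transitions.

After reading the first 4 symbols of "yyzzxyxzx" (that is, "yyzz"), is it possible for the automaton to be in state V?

Start in {N}.
Read 'y': N→{N, U, V}; now {N, U, V}.
Read 'y': N→{N, U, V}, U→{V, W}, V→{N, P, W}; now {N, P, U, V, W}.
Read 'z': N→∅, P→{V, W}, U→∅, V→{P}, W→{N, V}; now {N, P, V, W}.
Read 'z': N→∅, P→{V, W}, V→{P}, W→{N, V}; now {N, P, V, W}.
State V is in {N, P, V, W}.

Yes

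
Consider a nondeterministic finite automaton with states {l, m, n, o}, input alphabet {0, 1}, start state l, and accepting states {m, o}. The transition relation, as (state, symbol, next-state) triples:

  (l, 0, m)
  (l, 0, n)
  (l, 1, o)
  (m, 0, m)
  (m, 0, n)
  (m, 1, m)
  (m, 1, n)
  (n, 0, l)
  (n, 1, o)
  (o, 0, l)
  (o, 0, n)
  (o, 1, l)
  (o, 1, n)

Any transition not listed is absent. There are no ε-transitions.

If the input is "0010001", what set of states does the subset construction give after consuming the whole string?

{m, n, o}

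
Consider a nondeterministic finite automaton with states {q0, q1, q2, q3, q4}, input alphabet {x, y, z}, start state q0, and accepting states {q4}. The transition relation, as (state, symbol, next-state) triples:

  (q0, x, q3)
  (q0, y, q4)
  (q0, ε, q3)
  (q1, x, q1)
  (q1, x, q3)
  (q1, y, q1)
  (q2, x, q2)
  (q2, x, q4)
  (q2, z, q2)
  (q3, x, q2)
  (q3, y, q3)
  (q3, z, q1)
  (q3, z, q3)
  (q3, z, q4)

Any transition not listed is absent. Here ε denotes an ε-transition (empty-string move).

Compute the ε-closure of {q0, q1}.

{q0, q1, q3}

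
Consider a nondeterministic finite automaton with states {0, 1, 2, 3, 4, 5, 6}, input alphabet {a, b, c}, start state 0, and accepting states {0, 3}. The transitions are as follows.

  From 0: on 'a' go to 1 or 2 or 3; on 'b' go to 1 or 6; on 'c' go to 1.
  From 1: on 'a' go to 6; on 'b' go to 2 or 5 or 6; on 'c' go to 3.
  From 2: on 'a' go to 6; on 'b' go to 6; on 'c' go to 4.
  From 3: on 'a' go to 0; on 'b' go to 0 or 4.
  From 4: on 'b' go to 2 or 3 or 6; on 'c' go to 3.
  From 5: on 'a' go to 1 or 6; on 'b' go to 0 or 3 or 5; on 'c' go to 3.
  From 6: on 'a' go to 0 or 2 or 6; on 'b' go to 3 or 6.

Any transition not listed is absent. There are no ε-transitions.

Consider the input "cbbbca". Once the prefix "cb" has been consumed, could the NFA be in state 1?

Start in {0}.
Read 'c': {0} → {1}.
Read 'b': {1} → {2, 5, 6}.
State 1 is not in {2, 5, 6}.

No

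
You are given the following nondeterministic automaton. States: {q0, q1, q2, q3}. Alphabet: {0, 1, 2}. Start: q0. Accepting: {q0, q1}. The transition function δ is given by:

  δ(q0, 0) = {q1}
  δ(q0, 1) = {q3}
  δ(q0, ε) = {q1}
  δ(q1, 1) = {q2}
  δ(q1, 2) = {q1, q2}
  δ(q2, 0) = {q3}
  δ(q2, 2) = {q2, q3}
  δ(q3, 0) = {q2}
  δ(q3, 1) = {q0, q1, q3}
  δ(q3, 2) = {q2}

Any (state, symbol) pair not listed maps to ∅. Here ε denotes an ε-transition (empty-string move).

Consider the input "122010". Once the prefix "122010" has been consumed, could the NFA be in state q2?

Start: ε-closure({q0}) = {q0, q1}.
Read '1': {q0, q1} → {q2, q3}.
Read '2': {q2, q3} → {q2, q3}.
Read '2': {q2, q3} → {q2, q3}.
Read '0': {q2, q3} → {q2, q3}.
Read '1': {q2, q3} → {q0, q1, q3}.
Read '0': {q0, q1, q3} → {q1, q2}.
State q2 is in {q1, q2}.

Yes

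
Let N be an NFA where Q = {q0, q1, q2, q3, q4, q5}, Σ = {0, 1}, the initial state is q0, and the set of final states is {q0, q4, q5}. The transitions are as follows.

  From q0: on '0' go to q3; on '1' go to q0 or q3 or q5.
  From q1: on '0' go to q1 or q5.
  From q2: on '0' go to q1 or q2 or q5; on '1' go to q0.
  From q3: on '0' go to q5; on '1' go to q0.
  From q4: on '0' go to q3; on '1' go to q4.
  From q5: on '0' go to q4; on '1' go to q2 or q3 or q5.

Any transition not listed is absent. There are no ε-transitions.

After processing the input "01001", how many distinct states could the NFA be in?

Start in {q0}.
Read '0': q0→{q3}; now {q3}.
Read '1': q3→{q0}; now {q0}.
Read '0': q0→{q3}; now {q3}.
Read '0': q3→{q5}; now {q5}.
Read '1': q5→{q2, q3, q5}; now {q2, q3, q5}.
That set has 3 states.

3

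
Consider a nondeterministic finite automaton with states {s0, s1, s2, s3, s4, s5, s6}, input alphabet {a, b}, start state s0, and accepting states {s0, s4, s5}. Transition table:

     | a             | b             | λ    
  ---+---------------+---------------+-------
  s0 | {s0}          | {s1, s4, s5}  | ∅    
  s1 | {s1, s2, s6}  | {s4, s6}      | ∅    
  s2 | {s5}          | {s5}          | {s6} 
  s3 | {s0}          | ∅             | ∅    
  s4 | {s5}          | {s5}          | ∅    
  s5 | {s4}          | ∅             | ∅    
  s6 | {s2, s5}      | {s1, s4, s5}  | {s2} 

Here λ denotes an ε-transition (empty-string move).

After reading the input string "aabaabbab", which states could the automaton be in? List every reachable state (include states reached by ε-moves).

{s1, s2, s4, s5, s6}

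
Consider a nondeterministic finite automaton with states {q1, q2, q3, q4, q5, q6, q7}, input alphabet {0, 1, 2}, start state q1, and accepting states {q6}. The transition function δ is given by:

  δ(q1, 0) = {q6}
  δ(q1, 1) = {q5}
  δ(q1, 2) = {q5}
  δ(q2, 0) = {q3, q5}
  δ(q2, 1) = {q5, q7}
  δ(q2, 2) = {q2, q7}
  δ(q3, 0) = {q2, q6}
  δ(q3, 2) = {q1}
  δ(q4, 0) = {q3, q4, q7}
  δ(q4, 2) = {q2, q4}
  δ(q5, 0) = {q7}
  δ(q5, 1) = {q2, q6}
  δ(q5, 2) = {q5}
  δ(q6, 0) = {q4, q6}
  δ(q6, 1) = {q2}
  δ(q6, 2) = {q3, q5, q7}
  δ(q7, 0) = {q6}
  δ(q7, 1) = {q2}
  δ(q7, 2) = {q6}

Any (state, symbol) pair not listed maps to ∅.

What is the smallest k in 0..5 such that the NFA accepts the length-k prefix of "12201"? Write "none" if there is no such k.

Start in {q1}.
Read '1': {q1} → {q5}.
Read '2': {q5} → {q5}.
Read '2': {q5} → {q5}.
Read '0': {q5} → {q7}.
Read '1': {q7} → {q2}.
No reachable set along the way intersects F.

none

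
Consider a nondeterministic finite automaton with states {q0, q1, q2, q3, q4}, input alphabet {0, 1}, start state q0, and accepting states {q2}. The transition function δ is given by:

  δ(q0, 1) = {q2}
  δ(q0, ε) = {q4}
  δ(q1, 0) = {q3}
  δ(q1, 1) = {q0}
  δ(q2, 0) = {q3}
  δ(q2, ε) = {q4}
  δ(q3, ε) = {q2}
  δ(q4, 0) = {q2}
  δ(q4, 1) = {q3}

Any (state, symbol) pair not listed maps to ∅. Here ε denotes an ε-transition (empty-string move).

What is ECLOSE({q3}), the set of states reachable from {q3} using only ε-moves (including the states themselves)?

Begin with {q3}.
ε-move q3 → q2; add q2.
ε-move q2 → q4; add q4.

{q2, q3, q4}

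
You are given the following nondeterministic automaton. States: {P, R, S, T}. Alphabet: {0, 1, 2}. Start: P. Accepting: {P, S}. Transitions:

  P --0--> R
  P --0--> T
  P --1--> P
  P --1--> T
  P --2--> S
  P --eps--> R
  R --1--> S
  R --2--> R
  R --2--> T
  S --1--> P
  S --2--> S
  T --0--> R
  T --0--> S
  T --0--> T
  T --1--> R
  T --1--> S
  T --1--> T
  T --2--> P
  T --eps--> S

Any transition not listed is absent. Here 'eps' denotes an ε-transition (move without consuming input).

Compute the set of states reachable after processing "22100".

{R, S, T}

Start: ε-closure({P}) = {P, R}.
Read '2': {P, R} → {R, S, T}.
Read '2': {R, S, T} → {P, R, S, T}.
Read '1': {P, R, S, T} → {P, R, S, T}.
Read '0': {P, R, S, T} → {R, S, T}.
Read '0': {R, S, T} → {R, S, T}.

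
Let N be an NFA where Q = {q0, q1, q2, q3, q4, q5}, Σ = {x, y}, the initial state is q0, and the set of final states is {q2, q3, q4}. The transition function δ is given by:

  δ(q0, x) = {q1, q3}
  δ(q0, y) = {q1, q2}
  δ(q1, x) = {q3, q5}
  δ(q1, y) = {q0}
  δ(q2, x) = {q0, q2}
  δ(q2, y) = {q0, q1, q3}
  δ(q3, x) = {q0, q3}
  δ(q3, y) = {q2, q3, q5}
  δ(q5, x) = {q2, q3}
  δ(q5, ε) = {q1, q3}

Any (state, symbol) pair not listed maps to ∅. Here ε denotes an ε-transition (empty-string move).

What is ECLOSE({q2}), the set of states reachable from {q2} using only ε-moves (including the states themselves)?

{q2}

Begin with {q2}.
No ε-moves leave this set, so the closure equals the set itself.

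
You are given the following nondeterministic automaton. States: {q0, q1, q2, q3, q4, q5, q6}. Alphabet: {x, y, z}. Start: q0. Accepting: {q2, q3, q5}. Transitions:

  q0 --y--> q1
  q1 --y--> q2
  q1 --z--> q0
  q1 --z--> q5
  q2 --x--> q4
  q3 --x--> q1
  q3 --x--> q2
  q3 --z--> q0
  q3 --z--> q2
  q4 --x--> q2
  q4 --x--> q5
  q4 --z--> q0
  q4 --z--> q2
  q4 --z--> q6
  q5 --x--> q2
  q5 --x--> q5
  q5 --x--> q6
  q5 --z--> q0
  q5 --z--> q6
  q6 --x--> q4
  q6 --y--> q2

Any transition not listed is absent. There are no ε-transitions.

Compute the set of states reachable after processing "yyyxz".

∅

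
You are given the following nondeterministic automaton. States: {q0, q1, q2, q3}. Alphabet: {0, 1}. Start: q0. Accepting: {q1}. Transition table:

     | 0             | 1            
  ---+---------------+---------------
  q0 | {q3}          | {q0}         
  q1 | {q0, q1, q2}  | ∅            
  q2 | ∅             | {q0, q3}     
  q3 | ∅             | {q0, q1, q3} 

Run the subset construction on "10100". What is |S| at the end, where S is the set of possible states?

4

Start in {q0}.
Read '1': {q0} → {q0}.
Read '0': {q0} → {q3}.
Read '1': {q3} → {q0, q1, q3}.
Read '0': {q0, q1, q3} → {q0, q1, q2, q3}.
Read '0': {q0, q1, q2, q3} → {q0, q1, q2, q3}.
That set has 4 states.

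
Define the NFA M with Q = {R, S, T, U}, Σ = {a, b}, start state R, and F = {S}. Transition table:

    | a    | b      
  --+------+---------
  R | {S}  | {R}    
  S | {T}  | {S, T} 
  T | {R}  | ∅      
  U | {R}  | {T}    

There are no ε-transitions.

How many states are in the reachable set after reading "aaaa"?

Start in {R}.
Read 'a': R→{S}; now {S}.
Read 'a': S→{T}; now {T}.
Read 'a': T→{R}; now {R}.
Read 'a': R→{S}; now {S}.
That set has 1 state.

1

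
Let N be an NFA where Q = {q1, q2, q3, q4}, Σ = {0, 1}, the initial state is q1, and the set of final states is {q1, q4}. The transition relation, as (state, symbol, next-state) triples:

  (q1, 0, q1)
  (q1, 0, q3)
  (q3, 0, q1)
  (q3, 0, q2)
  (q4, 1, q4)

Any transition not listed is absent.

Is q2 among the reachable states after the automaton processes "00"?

Start in {q1}.
Read '0': {q1} → {q1, q3}.
Read '0': {q1, q3} → {q1, q2, q3}.
State q2 is in {q1, q2, q3}.

Yes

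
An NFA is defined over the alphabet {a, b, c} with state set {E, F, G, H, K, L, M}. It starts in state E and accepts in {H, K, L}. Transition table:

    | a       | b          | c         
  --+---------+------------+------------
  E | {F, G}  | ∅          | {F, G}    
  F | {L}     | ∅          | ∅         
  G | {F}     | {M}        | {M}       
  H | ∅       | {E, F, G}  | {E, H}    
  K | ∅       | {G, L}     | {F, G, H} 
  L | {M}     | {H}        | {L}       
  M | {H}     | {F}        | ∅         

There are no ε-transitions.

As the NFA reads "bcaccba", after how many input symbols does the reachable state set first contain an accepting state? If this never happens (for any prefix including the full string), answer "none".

none

Start in {E}.
Read 'b': {E} → ∅.
The set is empty and remains empty for the remaining 6 symbols.
No reachable set along the way intersects F.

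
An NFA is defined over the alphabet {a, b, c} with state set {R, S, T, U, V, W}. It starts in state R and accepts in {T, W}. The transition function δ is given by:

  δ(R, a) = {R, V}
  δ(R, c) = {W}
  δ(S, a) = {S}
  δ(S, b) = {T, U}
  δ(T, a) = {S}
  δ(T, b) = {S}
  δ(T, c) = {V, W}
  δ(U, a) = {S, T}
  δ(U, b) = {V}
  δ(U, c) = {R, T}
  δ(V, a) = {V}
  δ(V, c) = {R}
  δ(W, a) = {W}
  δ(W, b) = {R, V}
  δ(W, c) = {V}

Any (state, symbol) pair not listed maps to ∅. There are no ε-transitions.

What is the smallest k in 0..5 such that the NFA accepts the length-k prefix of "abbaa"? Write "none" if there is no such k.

none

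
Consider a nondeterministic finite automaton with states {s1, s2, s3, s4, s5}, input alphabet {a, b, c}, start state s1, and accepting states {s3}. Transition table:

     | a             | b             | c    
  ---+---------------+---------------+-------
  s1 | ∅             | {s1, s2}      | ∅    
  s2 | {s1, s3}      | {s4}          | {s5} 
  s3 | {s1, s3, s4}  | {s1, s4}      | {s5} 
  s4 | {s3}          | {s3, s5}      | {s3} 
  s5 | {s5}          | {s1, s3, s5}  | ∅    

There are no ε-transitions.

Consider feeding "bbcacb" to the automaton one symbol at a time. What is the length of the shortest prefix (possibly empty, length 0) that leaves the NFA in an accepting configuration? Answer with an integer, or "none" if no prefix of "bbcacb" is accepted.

3

Start in {s1}.
Read 'b': {s1} → {s1, s2}.
Read 'b': {s1, s2} → {s1, s2, s4}.
Read 'c': {s1, s2, s4} → {s3, s5}.
None of the earlier sets intersect F, but {s3, s5} does.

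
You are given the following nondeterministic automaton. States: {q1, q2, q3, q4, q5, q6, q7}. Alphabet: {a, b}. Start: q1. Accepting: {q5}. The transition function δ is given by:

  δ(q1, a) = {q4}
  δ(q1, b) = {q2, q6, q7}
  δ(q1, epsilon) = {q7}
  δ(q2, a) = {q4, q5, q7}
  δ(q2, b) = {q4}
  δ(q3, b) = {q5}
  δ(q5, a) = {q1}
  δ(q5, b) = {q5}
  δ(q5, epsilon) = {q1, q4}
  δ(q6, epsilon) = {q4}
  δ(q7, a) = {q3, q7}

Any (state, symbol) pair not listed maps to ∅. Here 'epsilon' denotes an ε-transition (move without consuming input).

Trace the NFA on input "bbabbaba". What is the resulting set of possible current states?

∅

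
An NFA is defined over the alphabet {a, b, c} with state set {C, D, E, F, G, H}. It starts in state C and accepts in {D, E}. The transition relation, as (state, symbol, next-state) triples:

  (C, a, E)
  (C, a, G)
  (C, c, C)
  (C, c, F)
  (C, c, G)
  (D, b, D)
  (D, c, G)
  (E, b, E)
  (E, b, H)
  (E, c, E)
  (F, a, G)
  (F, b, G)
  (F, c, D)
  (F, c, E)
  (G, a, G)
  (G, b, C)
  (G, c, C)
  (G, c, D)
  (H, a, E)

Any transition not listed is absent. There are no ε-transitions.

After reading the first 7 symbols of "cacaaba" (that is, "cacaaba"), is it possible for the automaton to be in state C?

Start in {C}.
Read 'c': C→{C, F, G}; now {C, F, G}.
Read 'a': C→{E, G}, F→{G}, G→{G}; now {E, G}.
Read 'c': E→{E}, G→{C, D}; now {C, D, E}.
Read 'a': C→{E, G}, D→∅, E→∅; now {E, G}.
Read 'a': E→∅, G→{G}; now {G}.
Read 'b': G→{C}; now {C}.
Read 'a': C→{E, G}; now {E, G}.
State C is not in {E, G}.

No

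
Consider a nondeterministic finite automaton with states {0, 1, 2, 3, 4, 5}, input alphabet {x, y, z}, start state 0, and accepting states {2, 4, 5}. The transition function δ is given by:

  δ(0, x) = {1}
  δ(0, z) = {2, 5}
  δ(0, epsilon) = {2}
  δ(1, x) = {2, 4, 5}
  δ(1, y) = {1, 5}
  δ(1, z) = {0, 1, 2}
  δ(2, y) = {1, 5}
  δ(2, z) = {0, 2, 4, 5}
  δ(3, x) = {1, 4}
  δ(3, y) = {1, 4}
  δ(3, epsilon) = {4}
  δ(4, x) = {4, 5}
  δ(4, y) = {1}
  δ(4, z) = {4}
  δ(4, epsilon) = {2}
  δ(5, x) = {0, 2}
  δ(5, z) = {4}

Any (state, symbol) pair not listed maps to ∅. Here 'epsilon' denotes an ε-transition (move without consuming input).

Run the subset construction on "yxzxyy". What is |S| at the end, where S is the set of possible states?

2

Start: ε-closure({0}) = {0, 2}.
Read 'y': {0, 2} → {1, 5}.
Read 'x': {1, 5} → {0, 2, 4, 5}.
Read 'z': {0, 2, 4, 5} → {0, 2, 4, 5}.
Read 'x': {0, 2, 4, 5} → {0, 1, 2, 4, 5}.
Read 'y': {0, 1, 2, 4, 5} → {1, 5}.
Read 'y': {1, 5} → {1, 5}.
That set has 2 states.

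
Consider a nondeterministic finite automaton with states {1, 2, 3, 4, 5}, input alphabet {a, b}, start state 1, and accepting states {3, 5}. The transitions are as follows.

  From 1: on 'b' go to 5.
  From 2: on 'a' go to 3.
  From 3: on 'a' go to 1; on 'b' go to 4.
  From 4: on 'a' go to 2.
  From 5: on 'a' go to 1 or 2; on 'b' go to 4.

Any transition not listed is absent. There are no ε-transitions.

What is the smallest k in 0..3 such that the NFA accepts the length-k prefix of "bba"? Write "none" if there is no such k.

1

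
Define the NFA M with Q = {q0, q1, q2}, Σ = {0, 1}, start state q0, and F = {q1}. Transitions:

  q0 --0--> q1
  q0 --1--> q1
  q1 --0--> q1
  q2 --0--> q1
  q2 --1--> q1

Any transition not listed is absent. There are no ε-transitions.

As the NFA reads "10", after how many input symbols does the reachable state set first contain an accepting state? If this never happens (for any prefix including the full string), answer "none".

Start in {q0}.
Read '1': q0→{q1}; now {q1}.
None of the earlier sets intersect F, but {q1} does.

1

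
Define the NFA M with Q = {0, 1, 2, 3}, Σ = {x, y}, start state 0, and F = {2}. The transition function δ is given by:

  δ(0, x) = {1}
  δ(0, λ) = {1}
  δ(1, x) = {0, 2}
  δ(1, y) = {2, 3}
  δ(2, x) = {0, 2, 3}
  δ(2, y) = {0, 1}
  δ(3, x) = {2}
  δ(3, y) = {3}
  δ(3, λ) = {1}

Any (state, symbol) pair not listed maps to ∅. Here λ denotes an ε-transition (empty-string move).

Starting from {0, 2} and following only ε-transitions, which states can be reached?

Begin with {0, 2}.
ε-move 0 → 1; add 1.

{0, 1, 2}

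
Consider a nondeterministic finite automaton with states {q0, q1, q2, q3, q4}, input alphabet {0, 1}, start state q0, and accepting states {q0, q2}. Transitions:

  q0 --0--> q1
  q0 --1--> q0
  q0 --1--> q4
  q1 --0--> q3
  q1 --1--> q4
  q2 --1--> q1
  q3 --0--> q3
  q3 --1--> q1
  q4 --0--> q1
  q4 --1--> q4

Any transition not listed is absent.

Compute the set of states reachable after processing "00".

Start in {q0}.
Read '0': {q0} → {q1}.
Read '0': {q1} → {q3}.

{q3}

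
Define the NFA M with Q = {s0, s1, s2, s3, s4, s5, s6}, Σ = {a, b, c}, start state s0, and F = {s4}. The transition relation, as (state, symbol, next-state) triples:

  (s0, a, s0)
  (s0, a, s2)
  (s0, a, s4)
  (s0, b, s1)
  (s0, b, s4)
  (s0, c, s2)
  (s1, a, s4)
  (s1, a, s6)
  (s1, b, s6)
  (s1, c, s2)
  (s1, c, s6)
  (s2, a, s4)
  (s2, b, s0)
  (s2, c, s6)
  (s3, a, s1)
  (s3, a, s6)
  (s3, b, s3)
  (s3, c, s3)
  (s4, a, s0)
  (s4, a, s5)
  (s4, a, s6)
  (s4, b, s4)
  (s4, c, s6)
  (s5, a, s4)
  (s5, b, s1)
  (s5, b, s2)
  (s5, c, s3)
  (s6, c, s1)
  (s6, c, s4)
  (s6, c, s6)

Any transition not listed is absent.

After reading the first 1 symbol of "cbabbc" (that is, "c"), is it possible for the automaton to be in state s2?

Start in {s0}.
Read 'c': {s0} → {s2}.
State s2 is in {s2}.

Yes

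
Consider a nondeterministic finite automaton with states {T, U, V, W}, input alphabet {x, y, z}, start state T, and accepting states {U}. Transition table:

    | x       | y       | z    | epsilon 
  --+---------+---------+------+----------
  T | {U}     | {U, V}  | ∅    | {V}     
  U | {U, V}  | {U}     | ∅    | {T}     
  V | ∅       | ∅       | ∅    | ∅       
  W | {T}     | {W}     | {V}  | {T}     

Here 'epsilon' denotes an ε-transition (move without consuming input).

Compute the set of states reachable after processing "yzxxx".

∅

Start: ε-closure({T}) = {T, V}.
Read 'y': T→{U, V}, V→∅; union {U, V}; ε-closure = {T, U, V}.
Read 'z': T→∅, U→∅, V→∅; now ∅.
The set is empty and remains empty for the remaining 3 symbols.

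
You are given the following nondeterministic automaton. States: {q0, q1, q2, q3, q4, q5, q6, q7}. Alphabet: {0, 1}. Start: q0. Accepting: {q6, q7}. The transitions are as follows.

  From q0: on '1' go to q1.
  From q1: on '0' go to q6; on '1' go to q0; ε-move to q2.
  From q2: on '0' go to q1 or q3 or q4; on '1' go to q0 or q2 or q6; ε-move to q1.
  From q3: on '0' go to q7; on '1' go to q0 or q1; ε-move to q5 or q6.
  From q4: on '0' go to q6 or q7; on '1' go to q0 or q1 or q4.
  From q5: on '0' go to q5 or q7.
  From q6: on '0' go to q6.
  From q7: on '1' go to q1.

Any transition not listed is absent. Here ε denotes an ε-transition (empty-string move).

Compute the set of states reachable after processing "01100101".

Start in {q0}.
Read '0': q0→∅; now ∅.
The set is empty and remains empty for the remaining 7 symbols.

∅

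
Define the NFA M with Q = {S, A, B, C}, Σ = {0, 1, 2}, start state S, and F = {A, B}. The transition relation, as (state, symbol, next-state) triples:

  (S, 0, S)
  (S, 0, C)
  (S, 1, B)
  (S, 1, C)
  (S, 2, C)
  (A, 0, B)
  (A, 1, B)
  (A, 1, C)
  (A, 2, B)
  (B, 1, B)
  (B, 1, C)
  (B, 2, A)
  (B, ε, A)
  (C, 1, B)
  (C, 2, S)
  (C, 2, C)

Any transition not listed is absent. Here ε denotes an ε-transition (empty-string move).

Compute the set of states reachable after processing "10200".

{A, B}

Start in {S}.
Read '1': S→{B, C}; union {B, C}; ε-closure = {A, B, C}.
Read '0': A→{B}, B→∅, C→∅; union {B}; ε-closure = {A, B}.
Read '2': A→{B}, B→{A}; now {A, B}.
Read '0': A→{B}, B→∅; union {B}; ε-closure = {A, B}.
Read '0': A→{B}, B→∅; union {B}; ε-closure = {A, B}.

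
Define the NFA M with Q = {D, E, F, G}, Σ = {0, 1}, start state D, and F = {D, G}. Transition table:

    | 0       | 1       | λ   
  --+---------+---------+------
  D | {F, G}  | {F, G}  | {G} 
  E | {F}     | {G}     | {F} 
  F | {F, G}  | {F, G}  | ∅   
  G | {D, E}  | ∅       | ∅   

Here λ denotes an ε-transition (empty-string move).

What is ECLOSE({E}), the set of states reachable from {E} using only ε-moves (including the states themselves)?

Begin with {E}.
ε-move E → F; add F.

{E, F}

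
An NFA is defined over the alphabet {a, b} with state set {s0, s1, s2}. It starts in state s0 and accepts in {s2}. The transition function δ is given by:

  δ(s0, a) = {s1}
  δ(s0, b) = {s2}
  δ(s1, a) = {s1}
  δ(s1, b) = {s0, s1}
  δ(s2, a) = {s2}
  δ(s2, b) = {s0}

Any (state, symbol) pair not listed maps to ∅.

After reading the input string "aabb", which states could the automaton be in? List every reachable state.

{s0, s1, s2}

Start in {s0}.
Read 'a': s0→{s1}; now {s1}.
Read 'a': s1→{s1}; now {s1}.
Read 'b': s1→{s0, s1}; now {s0, s1}.
Read 'b': s0→{s2}, s1→{s0, s1}; now {s0, s1, s2}.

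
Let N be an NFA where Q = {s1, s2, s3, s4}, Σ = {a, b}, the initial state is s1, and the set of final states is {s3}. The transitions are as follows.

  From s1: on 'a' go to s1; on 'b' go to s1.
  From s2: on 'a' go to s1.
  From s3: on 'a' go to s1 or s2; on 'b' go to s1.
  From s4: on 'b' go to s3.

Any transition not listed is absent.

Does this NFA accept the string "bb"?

Start in {s1}.
Read 'b': s1→{s1}; now {s1}.
Read 'b': s1→{s1}; now {s1}.
The final set {s1} contains no accepting state.

No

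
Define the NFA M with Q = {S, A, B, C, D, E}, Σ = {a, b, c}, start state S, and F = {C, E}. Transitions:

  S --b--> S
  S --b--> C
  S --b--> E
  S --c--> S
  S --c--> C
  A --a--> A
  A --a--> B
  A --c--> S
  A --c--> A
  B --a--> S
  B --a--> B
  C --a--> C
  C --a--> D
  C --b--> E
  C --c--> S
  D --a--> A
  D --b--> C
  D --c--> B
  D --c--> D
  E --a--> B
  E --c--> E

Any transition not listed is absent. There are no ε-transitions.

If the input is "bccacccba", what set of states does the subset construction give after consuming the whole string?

Start in {S}.
Read 'b': S→{S, C, E}; now {S, C, E}.
Read 'c': S→{S, C}, C→{S}, E→{E}; now {S, C, E}.
Read 'c': S→{S, C}, C→{S}, E→{E}; now {S, C, E}.
Read 'a': S→∅, C→{C, D}, E→{B}; now {B, C, D}.
Read 'c': B→∅, C→{S}, D→{B, D}; now {S, B, D}.
Read 'c': S→{S, C}, B→∅, D→{B, D}; now {S, B, C, D}.
Read 'c': S→{S, C}, B→∅, C→{S}, D→{B, D}; now {S, B, C, D}.
Read 'b': S→{S, C, E}, B→∅, C→{E}, D→{C}; now {S, C, E}.
Read 'a': S→∅, C→{C, D}, E→{B}; now {B, C, D}.

{B, C, D}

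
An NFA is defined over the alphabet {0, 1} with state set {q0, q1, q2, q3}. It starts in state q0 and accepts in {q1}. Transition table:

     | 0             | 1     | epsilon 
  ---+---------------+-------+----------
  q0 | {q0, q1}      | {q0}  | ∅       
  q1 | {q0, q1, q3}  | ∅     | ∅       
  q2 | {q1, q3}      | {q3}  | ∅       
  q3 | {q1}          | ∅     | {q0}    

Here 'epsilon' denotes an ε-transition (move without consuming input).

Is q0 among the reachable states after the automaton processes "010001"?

Start in {q0}.
Read '0': q0→{q0, q1}; now {q0, q1}.
Read '1': q0→{q0}, q1→∅; now {q0}.
Read '0': q0→{q0, q1}; now {q0, q1}.
Read '0': q0→{q0, q1}, q1→{q0, q1, q3}; now {q0, q1, q3}.
Read '0': q0→{q0, q1}, q1→{q0, q1, q3}, q3→{q1}; now {q0, q1, q3}.
Read '1': q0→{q0}, q1→∅, q3→∅; now {q0}.
State q0 is in {q0}.

Yes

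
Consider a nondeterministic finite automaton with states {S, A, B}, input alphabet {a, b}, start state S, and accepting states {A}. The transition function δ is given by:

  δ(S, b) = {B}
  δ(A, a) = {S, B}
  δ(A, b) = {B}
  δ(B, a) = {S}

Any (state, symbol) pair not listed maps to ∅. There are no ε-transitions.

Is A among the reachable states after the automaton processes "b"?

No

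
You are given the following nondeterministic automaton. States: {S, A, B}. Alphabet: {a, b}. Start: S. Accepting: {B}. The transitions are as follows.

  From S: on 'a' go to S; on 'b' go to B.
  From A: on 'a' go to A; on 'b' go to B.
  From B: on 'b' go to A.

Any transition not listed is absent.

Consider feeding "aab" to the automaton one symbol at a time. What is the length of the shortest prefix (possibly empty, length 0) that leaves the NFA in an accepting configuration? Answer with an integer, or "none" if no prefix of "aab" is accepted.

Start in {S}.
Read 'a': S→{S}; now {S}.
Read 'a': S→{S}; now {S}.
Read 'b': S→{B}; now {B}.
None of the earlier sets intersect F, but {B} does.

3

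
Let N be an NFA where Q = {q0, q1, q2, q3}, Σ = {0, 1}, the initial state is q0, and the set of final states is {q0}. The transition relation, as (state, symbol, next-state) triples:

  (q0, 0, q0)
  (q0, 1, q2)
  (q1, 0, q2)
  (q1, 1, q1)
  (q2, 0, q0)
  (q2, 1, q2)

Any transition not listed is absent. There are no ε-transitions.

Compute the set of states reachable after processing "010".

Start in {q0}.
Read '0': q0→{q0}; now {q0}.
Read '1': q0→{q2}; now {q2}.
Read '0': q2→{q0}; now {q0}.

{q0}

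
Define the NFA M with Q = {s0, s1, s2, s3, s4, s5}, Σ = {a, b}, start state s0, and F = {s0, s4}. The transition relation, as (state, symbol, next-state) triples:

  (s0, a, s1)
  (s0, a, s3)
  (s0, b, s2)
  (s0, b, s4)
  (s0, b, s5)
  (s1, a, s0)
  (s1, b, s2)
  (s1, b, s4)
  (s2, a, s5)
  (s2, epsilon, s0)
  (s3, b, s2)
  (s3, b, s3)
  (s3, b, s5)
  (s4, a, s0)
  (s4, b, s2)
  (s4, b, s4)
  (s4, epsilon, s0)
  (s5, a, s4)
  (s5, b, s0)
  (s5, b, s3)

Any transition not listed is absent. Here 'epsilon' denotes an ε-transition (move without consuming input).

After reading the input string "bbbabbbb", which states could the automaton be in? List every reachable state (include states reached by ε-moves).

Start in {s0}.
Read 'b': s0→{s2, s4, s5}; union {s2, s4, s5}; ε-closure = {s0, s2, s4, s5}.
Read 'b': s0→{s2, s4, s5}, s2→∅, s4→{s2, s4}, s5→{s0, s3}; now {s0, s2, s3, s4, s5}.
Read 'b': s0→{s2, s4, s5}, s2→∅, s3→{s2, s3, s5}, s4→{s2, s4}, s5→{s0, s3}; now {s0, s2, s3, s4, s5}.
Read 'a': s0→{s1, s3}, s2→{s5}, s3→∅, s4→{s0}, s5→{s4}; now {s0, s1, s3, s4, s5}.
Read 'b': s0→{s2, s4, s5}, s1→{s2, s4}, s3→{s2, s3, s5}, s4→{s2, s4}, s5→{s0, s3}; now {s0, s2, s3, s4, s5}.
Read 'b': s0→{s2, s4, s5}, s2→∅, s3→{s2, s3, s5}, s4→{s2, s4}, s5→{s0, s3}; now {s0, s2, s3, s4, s5}.
Read 'b': s0→{s2, s4, s5}, s2→∅, s3→{s2, s3, s5}, s4→{s2, s4}, s5→{s0, s3}; now {s0, s2, s3, s4, s5}.
Read 'b': s0→{s2, s4, s5}, s2→∅, s3→{s2, s3, s5}, s4→{s2, s4}, s5→{s0, s3}; now {s0, s2, s3, s4, s5}.

{s0, s2, s3, s4, s5}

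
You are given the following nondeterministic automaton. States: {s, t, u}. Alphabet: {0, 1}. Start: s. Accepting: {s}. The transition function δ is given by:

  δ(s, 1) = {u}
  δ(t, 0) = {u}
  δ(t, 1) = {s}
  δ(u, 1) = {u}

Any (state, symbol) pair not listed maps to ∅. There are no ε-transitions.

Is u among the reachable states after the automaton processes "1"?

Start in {s}.
Read '1': {s} → {u}.
State u is in {u}.

Yes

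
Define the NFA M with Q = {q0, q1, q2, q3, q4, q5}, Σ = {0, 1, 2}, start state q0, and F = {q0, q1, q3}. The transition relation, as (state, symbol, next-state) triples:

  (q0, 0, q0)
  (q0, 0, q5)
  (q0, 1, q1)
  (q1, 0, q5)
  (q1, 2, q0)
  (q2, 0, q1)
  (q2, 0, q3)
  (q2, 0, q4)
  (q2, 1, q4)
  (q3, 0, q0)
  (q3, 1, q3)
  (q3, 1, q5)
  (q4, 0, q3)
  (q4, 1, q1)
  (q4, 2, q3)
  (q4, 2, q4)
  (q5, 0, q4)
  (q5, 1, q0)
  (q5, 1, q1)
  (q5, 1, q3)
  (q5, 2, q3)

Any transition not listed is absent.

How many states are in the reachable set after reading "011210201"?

Start in {q0}.
Read '0': {q0} → {q0, q5}.
Read '1': {q0, q5} → {q0, q1, q3}.
Read '1': {q0, q1, q3} → {q1, q3, q5}.
Read '2': {q1, q3, q5} → {q0, q3}.
Read '1': {q0, q3} → {q1, q3, q5}.
Read '0': {q1, q3, q5} → {q0, q4, q5}.
Read '2': {q0, q4, q5} → {q3, q4}.
Read '0': {q3, q4} → {q0, q3}.
Read '1': {q0, q3} → {q1, q3, q5}.
That set has 3 states.

3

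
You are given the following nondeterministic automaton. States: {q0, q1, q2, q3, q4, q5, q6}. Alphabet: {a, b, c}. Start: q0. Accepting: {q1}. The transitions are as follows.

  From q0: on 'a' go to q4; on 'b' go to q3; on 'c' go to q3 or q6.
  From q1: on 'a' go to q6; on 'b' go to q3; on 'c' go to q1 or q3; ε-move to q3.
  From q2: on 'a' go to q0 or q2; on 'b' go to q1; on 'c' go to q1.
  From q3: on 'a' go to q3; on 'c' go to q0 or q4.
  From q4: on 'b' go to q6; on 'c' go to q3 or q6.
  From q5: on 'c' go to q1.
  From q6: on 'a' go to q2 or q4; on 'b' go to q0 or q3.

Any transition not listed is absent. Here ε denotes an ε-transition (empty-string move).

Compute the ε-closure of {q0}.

Begin with {q0}.
No ε-moves leave this set, so the closure equals the set itself.

{q0}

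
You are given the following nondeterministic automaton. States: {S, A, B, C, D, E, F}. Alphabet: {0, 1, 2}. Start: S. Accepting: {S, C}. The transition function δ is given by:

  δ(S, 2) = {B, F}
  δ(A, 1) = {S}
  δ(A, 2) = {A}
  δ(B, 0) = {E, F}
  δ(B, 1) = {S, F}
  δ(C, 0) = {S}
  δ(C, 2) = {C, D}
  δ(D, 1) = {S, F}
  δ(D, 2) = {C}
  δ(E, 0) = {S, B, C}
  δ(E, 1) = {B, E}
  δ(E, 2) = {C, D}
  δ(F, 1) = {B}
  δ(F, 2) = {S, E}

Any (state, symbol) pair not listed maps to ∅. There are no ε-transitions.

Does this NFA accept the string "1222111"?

Start in {S}.
Read '1': S→∅; now ∅.
The set is empty and remains empty for the remaining 6 symbols.
The final set ∅ contains no accepting state.

No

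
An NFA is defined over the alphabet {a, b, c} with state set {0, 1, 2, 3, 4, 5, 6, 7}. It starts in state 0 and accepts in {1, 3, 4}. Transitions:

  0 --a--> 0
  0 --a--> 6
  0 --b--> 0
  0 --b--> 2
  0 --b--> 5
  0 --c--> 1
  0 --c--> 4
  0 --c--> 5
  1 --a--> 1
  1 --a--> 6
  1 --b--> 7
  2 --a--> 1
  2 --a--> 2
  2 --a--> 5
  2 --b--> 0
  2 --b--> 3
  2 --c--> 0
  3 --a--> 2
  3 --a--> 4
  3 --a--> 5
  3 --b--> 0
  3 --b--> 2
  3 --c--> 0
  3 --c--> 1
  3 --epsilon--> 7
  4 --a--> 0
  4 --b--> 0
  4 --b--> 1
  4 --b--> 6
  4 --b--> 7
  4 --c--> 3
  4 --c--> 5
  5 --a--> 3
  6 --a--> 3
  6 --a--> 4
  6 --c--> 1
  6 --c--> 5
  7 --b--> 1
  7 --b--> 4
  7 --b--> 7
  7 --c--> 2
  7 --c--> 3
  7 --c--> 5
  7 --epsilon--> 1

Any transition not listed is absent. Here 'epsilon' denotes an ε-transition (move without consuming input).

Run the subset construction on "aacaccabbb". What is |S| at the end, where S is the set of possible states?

8

Start in {0}.
Read 'a': 0→{0, 6}; now {0, 6}.
Read 'a': 0→{0, 6}, 6→{3, 4}; union {0, 3, 4, 6}; ε-closure = {0, 1, 3, 4, 6, 7}.
Read 'c': 0→{1, 4, 5}, 1→∅, 3→{0, 1}, 4→{3, 5}, 6→{1, 5}, 7→{2, 3, 5}; union {0, 1, 2, 3, 4, 5}; ε-closure = {0, 1, 2, 3, 4, 5, 7}.
Read 'a': 0→{0, 6}, 1→{1, 6}, 2→{1, 2, 5}, 3→{2, 4, 5}, 4→{0}, 5→{3}, 7→∅; union {0, 1, 2, 3, 4, 5, 6}; ε-closure = {0, 1, 2, 3, 4, 5, 6, 7}.
Read 'c': 0→{1, 4, 5}, 1→∅, 2→{0}, 3→{0, 1}, 4→{3, 5}, 5→∅, 6→{1, 5}, 7→{2, 3, 5}; union {0, 1, 2, 3, 4, 5}; ε-closure = {0, 1, 2, 3, 4, 5, 7}.
Read 'c': 0→{1, 4, 5}, 1→∅, 2→{0}, 3→{0, 1}, 4→{3, 5}, 5→∅, 7→{2, 3, 5}; union {0, 1, 2, 3, 4, 5}; ε-closure = {0, 1, 2, 3, 4, 5, 7}.
Read 'a': 0→{0, 6}, 1→{1, 6}, 2→{1, 2, 5}, 3→{2, 4, 5}, 4→{0}, 5→{3}, 7→∅; union {0, 1, 2, 3, 4, 5, 6}; ε-closure = {0, 1, 2, 3, 4, 5, 6, 7}.
Read 'b': 0→{0, 2, 5}, 1→{7}, 2→{0, 3}, 3→{0, 2}, 4→{0, 1, 6, 7}, 5→∅, 6→∅, 7→{1, 4, 7}; now {0, 1, 2, 3, 4, 5, 6, 7}.
Read 'b': 0→{0, 2, 5}, 1→{7}, 2→{0, 3}, 3→{0, 2}, 4→{0, 1, 6, 7}, 5→∅, 6→∅, 7→{1, 4, 7}; now {0, 1, 2, 3, 4, 5, 6, 7}.
Read 'b': 0→{0, 2, 5}, 1→{7}, 2→{0, 3}, 3→{0, 2}, 4→{0, 1, 6, 7}, 5→∅, 6→∅, 7→{1, 4, 7}; now {0, 1, 2, 3, 4, 5, 6, 7}.
That set has 8 states.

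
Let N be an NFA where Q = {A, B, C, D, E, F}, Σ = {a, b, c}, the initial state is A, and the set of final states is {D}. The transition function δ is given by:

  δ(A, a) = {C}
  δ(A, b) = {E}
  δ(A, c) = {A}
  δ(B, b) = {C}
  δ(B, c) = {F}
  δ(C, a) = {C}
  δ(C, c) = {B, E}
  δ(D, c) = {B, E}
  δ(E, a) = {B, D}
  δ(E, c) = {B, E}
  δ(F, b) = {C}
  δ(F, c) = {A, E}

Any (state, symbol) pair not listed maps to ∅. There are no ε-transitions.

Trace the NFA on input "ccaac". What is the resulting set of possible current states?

{B, E}

Start in {A}.
Read 'c': A→{A}; now {A}.
Read 'c': A→{A}; now {A}.
Read 'a': A→{C}; now {C}.
Read 'a': C→{C}; now {C}.
Read 'c': C→{B, E}; now {B, E}.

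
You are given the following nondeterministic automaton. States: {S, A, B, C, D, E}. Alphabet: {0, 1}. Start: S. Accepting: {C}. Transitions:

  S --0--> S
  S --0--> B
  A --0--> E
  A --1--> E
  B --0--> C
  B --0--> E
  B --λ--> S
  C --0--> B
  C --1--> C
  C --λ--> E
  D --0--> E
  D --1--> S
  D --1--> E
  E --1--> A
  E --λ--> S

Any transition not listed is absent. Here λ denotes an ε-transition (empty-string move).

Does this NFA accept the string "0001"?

Start in {S}.
Read '0': S→{S, B}; now {S, B}.
Read '0': S→{S, B}, B→{C, E}; now {S, B, C, E}.
Read '0': S→{S, B}, B→{C, E}, C→{B}, E→∅; now {S, B, C, E}.
Read '1': S→∅, B→∅, C→{C}, E→{A}; union {A, C}; ε-closure = {S, A, C, E}.
The final set {S, A, C, E} contains the accepting state C.

Yes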